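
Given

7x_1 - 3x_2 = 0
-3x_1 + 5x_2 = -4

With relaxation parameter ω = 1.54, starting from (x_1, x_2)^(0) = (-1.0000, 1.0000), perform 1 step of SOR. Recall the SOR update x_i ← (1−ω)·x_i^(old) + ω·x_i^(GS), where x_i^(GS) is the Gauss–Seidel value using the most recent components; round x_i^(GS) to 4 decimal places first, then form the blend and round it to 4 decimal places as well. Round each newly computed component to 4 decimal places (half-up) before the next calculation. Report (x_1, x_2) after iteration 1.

Iteration 1:
  x_1: GS value = (0 - (-3)·1.0000) / (7) = 0.4286;  x_1 ← (1−ω)·-1.0000 + ω·0.4286 = 1.2000
  x_2: GS value = (-4 - (-3)·1.2000) / (5) = -0.0800;  x_2 ← (1−ω)·1.0000 + ω·-0.0800 = -0.6632

(1.2000, -0.6632)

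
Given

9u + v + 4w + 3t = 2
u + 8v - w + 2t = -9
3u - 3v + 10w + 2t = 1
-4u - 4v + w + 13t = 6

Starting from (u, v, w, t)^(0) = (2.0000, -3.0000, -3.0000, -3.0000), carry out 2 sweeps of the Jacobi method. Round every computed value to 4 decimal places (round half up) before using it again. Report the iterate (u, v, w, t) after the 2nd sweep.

(0.5607, -1.6823, -1.1436, 1.1043)

Iteration 1:
  u = (2 - (1)·-3.0000 - (4)·-3.0000 - (3)·-3.0000) / (9) = 2.8889
  v = (-9 - (1)·2.0000 - (-1)·-3.0000 - (2)·-3.0000) / (8) = -1.0000
  w = (1 - (3)·2.0000 - (-3)·-3.0000 - (2)·-3.0000) / (10) = -0.8000
  t = (6 - (-4)·2.0000 - (-4)·-3.0000 - (1)·-3.0000) / (13) = 0.3846
Iteration 2:
  u = (2 - (1)·-1.0000 - (4)·-0.8000 - (3)·0.3846) / (9) = 0.5607
  v = (-9 - (1)·2.8889 - (-1)·-0.8000 - (2)·0.3846) / (8) = -1.6823
  w = (1 - (3)·2.8889 - (-3)·-1.0000 - (2)·0.3846) / (10) = -1.1436
  t = (6 - (-4)·2.8889 - (-4)·-1.0000 - (1)·-0.8000) / (13) = 1.1043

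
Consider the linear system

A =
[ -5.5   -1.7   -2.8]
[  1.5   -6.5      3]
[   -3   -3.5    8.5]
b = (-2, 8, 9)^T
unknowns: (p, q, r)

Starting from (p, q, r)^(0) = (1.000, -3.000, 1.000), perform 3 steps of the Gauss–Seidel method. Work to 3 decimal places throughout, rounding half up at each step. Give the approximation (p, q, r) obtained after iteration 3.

(0.205, -0.835, 0.787)

Iteration 1:
  p = (-2 - (-1.7)·-3.000 - (-2.8)·1.000) / (-5.5) = 0.782
  q = (8 - (1.5)·0.782 - (3)·1.000) / (-6.5) = -0.589
  r = (9 - (-3)·0.782 - (-3.5)·-0.589) / (8.5) = 1.092
Iteration 2:
  p = (-2 - (-1.7)·-0.589 - (-2.8)·1.092) / (-5.5) = -0.010
  q = (8 - (1.5)·-0.010 - (3)·1.092) / (-6.5) = -0.729
  r = (9 - (-3)·-0.010 - (-3.5)·-0.729) / (8.5) = 0.755
Iteration 3:
  p = (-2 - (-1.7)·-0.729 - (-2.8)·0.755) / (-5.5) = 0.205
  q = (8 - (1.5)·0.205 - (3)·0.755) / (-6.5) = -0.835
  r = (9 - (-3)·0.205 - (-3.5)·-0.835) / (8.5) = 0.787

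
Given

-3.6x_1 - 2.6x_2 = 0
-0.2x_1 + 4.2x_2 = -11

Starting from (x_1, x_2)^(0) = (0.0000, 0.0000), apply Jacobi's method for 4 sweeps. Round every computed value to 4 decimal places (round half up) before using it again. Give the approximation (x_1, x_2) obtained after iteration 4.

Iteration 1:
  x_1 = (0 - (-2.6)·0.0000) / (-3.6) = 0.0000
  x_2 = (-11 - (-0.2)·0.0000) / (4.2) = -2.6190
Iteration 2:
  x_1 = (0 - (-2.6)·-2.6190) / (-3.6) = 1.8915
  x_2 = (-11 - (-0.2)·0.0000) / (4.2) = -2.6190
Iteration 3:
  x_1 = (0 - (-2.6)·-2.6190) / (-3.6) = 1.8915
  x_2 = (-11 - (-0.2)·1.8915) / (4.2) = -2.5290
Iteration 4:
  x_1 = (0 - (-2.6)·-2.5290) / (-3.6) = 1.8265
  x_2 = (-11 - (-0.2)·1.8915) / (4.2) = -2.5290

(1.8265, -2.5290)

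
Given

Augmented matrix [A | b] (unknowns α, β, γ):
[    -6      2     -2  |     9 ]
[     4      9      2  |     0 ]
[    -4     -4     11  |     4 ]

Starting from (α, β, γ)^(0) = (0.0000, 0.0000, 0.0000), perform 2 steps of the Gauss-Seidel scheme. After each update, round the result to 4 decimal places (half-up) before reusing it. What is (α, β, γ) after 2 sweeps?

Iteration 1:
  α = (9 - (2)·0.0000 - (-2)·0.0000) / (-6) = -1.5000
  β = (0 - (4)·-1.5000 - (2)·0.0000) / (9) = 0.6667
  γ = (4 - (-4)·-1.5000 - (-4)·0.6667) / (11) = 0.0606
Iteration 2:
  α = (9 - (2)·0.6667 - (-2)·0.0606) / (-6) = -1.2980
  β = (0 - (4)·-1.2980 - (2)·0.0606) / (9) = 0.5634
  γ = (4 - (-4)·-1.2980 - (-4)·0.5634) / (11) = 0.0965

(-1.2980, 0.5634, 0.0965)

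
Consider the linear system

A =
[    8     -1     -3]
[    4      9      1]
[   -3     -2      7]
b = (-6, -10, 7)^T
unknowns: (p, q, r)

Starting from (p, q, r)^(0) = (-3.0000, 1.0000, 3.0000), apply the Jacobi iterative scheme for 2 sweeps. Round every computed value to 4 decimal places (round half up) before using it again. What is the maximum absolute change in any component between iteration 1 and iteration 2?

1.2639

Iteration 1:
  p = (-6 - (-1)·1.0000 - (-3)·3.0000) / (8) = 0.5000
  q = (-10 - (4)·-3.0000 - (1)·3.0000) / (9) = -0.1111
  r = (7 - (-3)·-3.0000 - (-2)·1.0000) / (7) = 0.0000
Iteration 2:
  p = (-6 - (-1)·-0.1111 - (-3)·0.0000) / (8) = -0.7639
  q = (-10 - (4)·0.5000 - (1)·0.0000) / (9) = -1.3333
  r = (7 - (-3)·0.5000 - (-2)·-0.1111) / (7) = 1.1825
Change: (-1.2639, -1.2222, 1.1825) → max |·| = 1.2639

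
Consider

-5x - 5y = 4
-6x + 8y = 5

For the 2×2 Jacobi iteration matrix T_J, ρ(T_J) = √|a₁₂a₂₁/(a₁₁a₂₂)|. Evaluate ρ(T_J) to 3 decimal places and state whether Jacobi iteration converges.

0.866

a₁₂a₂₁/(a₁₁a₂₂) = (-5)·(-6) / ((-5)·(8)) = -0.750000
ρ = √|-0.750000| = √0.750000 = 0.866
ρ < 1, so Jacobi converges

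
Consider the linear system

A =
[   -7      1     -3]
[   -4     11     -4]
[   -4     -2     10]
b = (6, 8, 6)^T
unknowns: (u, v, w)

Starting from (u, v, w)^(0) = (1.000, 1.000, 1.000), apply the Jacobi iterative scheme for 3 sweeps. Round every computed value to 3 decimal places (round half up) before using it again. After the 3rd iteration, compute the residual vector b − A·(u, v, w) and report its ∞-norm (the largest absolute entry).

Iteration 1:
  u = (6 - (1)·1.000 - (-3)·1.000) / (-7) = -1.143
  v = (8 - (-4)·1.000 - (-4)·1.000) / (11) = 1.455
  w = (6 - (-4)·1.000 - (-2)·1.000) / (10) = 1.200
Iteration 2:
  u = (6 - (1)·1.455 - (-3)·1.200) / (-7) = -1.164
  v = (8 - (-4)·-1.143 - (-4)·1.200) / (11) = 0.748
  w = (6 - (-4)·-1.143 - (-2)·1.455) / (10) = 0.434
Iteration 3:
  u = (6 - (1)·0.748 - (-3)·0.434) / (-7) = -0.936
  v = (8 - (-4)·-1.164 - (-4)·0.434) / (11) = 0.462
  w = (6 - (-4)·-1.164 - (-2)·0.748) / (10) = 0.284
Residual b − A·x = (-0.162, 0.310, 0.340); ∞-norm = 0.340

0.340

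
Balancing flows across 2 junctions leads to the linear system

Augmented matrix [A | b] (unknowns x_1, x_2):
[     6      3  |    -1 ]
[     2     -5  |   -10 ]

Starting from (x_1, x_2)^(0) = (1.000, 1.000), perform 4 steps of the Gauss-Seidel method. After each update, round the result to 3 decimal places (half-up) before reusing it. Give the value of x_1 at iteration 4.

-0.975

Iteration 1:
  x_1 = (-1 - (3)·1.000) / (6) = -0.667
  x_2 = (-10 - (2)·-0.667) / (-5) = 1.733
Iteration 2:
  x_1 = (-1 - (3)·1.733) / (6) = -1.033
  x_2 = (-10 - (2)·-1.033) / (-5) = 1.587
Iteration 3:
  x_1 = (-1 - (3)·1.587) / (6) = -0.960
  x_2 = (-10 - (2)·-0.960) / (-5) = 1.616
Iteration 4:
  x_1 = (-1 - (3)·1.616) / (6) = -0.975
  x_2 = (-10 - (2)·-0.975) / (-5) = 1.610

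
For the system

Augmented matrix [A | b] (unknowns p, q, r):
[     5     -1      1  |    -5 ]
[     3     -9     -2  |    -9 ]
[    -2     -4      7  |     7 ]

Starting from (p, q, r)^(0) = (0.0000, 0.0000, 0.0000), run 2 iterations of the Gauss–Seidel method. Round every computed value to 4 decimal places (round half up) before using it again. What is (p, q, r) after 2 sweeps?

(-1.0857, 0.3947, 0.9153)

Iteration 1:
  p = (-5 - (-1)·0.0000 - (1)·0.0000) / (5) = -1.0000
  q = (-9 - (3)·-1.0000 - (-2)·0.0000) / (-9) = 0.6667
  r = (7 - (-2)·-1.0000 - (-4)·0.6667) / (7) = 1.0953
Iteration 2:
  p = (-5 - (-1)·0.6667 - (1)·1.0953) / (5) = -1.0857
  q = (-9 - (3)·-1.0857 - (-2)·1.0953) / (-9) = 0.3947
  r = (7 - (-2)·-1.0857 - (-4)·0.3947) / (7) = 0.9153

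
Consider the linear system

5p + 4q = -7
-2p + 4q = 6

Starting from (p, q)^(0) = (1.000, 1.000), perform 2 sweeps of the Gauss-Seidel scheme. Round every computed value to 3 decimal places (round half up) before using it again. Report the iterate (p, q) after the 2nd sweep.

Iteration 1:
  p = (-7 - (4)·1.000) / (5) = -2.200
  q = (6 - (-2)·-2.200) / (4) = 0.400
Iteration 2:
  p = (-7 - (4)·0.400) / (5) = -1.720
  q = (6 - (-2)·-1.720) / (4) = 0.640

(-1.720, 0.640)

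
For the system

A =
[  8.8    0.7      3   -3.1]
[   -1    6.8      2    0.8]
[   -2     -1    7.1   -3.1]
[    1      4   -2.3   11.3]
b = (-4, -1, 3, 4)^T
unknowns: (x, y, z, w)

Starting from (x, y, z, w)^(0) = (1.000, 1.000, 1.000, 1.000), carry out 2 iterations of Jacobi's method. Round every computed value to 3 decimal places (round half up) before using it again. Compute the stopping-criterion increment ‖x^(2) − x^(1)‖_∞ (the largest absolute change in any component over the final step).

Iteration 1:
  x = (-4 - (0.7)·1.000 - (3)·1.000 - (-3.1)·1.000) / (8.8) = -0.523
  y = (-1 - (-1)·1.000 - (2)·1.000 - (0.8)·1.000) / (6.8) = -0.412
  z = (3 - (-2)·1.000 - (-1)·1.000 - (-3.1)·1.000) / (7.1) = 1.282
  w = (4 - (1)·1.000 - (4)·1.000 - (-2.3)·1.000) / (11.3) = 0.115
Iteration 2:
  x = (-4 - (0.7)·-0.412 - (3)·1.282 - (-3.1)·0.115) / (8.8) = -0.818
  y = (-1 - (-1)·-0.523 - (2)·1.282 - (0.8)·0.115) / (6.8) = -0.615
  z = (3 - (-2)·-0.523 - (-1)·-0.412 - (-3.1)·0.115) / (7.1) = 0.267
  w = (4 - (1)·-0.523 - (4)·-0.412 - (-2.3)·1.282) / (11.3) = 0.807
Change: (-0.295, -0.203, -1.015, 0.692) → max |·| = 1.015

1.015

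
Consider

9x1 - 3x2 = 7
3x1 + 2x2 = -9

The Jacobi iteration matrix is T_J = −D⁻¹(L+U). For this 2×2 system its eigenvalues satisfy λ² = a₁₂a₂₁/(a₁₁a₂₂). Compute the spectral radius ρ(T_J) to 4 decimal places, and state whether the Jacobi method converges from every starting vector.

a₁₂a₂₁/(a₁₁a₂₂) = (-3)·(3) / ((9)·(2)) = -0.500000
ρ = √|-0.500000| = √0.500000 = 0.7071
ρ < 1, so Jacobi converges

0.7071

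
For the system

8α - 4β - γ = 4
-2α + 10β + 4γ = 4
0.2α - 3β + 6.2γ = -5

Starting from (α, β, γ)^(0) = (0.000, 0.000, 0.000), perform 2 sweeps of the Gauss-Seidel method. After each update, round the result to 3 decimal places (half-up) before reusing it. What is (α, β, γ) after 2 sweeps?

(0.677, 0.768, -0.457)

Iteration 1:
  α = (4 - (-4)·0.000 - (-1)·0.000) / (8) = 0.500
  β = (4 - (-2)·0.500 - (4)·0.000) / (10) = 0.500
  γ = (-5 - (0.2)·0.500 - (-3)·0.500) / (6.2) = -0.581
Iteration 2:
  α = (4 - (-4)·0.500 - (-1)·-0.581) / (8) = 0.677
  β = (4 - (-2)·0.677 - (4)·-0.581) / (10) = 0.768
  γ = (-5 - (0.2)·0.677 - (-3)·0.768) / (6.2) = -0.457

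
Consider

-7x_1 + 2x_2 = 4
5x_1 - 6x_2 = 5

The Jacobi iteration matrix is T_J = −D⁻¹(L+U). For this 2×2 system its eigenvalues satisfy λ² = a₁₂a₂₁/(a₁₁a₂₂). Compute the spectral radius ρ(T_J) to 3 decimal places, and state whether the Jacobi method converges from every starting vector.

0.488

a₁₂a₂₁/(a₁₁a₂₂) = (2)·(5) / ((-7)·(-6)) = 0.238095
ρ = √|0.238095| = √0.238095 = 0.488
ρ < 1, so Jacobi converges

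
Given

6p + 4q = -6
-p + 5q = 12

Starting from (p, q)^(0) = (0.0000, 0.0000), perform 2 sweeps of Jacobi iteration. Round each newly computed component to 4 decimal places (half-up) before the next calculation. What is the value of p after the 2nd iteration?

-2.6000

Iteration 1:
  p = (-6 - (4)·0.0000) / (6) = -1.0000
  q = (12 - (-1)·0.0000) / (5) = 2.4000
Iteration 2:
  p = (-6 - (4)·2.4000) / (6) = -2.6000
  q = (12 - (-1)·-1.0000) / (5) = 2.2000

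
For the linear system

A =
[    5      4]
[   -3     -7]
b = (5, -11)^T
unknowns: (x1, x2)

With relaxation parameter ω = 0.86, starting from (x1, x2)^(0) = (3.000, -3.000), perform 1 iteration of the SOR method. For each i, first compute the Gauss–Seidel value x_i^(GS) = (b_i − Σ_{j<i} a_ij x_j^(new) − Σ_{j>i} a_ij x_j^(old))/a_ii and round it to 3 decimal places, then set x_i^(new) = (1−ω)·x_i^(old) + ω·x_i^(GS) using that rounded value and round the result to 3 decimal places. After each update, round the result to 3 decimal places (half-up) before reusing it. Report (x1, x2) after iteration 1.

Iteration 1:
  x1: GS value = (5 - (4)·-3.000) / (5) = 3.400;  x1 ← (1−ω)·3.000 + ω·3.400 = 3.344
  x2: GS value = (-11 - (-3)·3.344) / (-7) = 0.138;  x2 ← (1−ω)·-3.000 + ω·0.138 = -0.301

(3.344, -0.301)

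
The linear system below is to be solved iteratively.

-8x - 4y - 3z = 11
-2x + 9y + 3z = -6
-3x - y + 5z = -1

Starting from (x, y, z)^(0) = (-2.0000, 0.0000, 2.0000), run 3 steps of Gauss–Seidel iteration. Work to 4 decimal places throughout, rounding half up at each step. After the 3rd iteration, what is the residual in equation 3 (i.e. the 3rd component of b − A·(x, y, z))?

Iteration 1:
  x = (11 - (-4)·0.0000 - (-3)·2.0000) / (-8) = -2.1250
  y = (-6 - (-2)·-2.1250 - (3)·2.0000) / (9) = -1.8056
  z = (-1 - (-3)·-2.1250 - (-1)·-1.8056) / (5) = -1.8361
Iteration 2:
  x = (11 - (-4)·-1.8056 - (-3)·-1.8361) / (-8) = 0.2163
  y = (-6 - (-2)·0.2163 - (3)·-1.8361) / (9) = -0.0066
  z = (-1 - (-3)·0.2163 - (-1)·-0.0066) / (5) = -0.0715
Iteration 3:
  x = (11 - (-4)·-0.0066 - (-3)·-0.0715) / (-8) = -1.3449
  y = (-6 - (-2)·-1.3449 - (3)·-0.0715) / (9) = -0.9417
  z = (-1 - (-3)·-1.3449 - (-1)·-0.9417) / (5) = -1.1953
Residual b − A·x = (-7.1119, 3.3714, 0.0001)

0.0001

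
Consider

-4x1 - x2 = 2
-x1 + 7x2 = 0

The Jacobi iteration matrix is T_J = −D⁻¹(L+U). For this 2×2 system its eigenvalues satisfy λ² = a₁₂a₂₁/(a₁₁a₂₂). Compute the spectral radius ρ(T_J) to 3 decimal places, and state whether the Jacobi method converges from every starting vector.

a₁₂a₂₁/(a₁₁a₂₂) = (-1)·(-1) / ((-4)·(7)) = -0.035714
ρ = √|-0.035714| = √0.035714 = 0.189
ρ < 1, so Jacobi converges

0.189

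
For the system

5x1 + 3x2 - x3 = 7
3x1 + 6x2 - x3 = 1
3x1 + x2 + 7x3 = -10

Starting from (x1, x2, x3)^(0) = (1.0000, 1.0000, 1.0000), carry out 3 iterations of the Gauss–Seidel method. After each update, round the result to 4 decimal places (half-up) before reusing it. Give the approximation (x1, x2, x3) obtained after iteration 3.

(1.4607, -0.8659, -1.9309)

Iteration 1:
  x1 = (7 - (3)·1.0000 - (-1)·1.0000) / (5) = 1.0000
  x2 = (1 - (3)·1.0000 - (-1)·1.0000) / (6) = -0.1667
  x3 = (-10 - (3)·1.0000 - (1)·-0.1667) / (7) = -1.8333
Iteration 2:
  x1 = (7 - (3)·-0.1667 - (-1)·-1.8333) / (5) = 1.1334
  x2 = (1 - (3)·1.1334 - (-1)·-1.8333) / (6) = -0.7056
  x3 = (-10 - (3)·1.1334 - (1)·-0.7056) / (7) = -1.8135
Iteration 3:
  x1 = (7 - (3)·-0.7056 - (-1)·-1.8135) / (5) = 1.4607
  x2 = (1 - (3)·1.4607 - (-1)·-1.8135) / (6) = -0.8659
  x3 = (-10 - (3)·1.4607 - (1)·-0.8659) / (7) = -1.9309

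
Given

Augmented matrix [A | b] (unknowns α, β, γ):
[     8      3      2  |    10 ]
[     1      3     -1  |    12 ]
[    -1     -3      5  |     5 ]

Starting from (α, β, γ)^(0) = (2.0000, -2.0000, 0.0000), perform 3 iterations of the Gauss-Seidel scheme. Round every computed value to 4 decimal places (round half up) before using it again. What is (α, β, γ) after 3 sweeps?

(-1.8013, 5.9604, 4.2160)

Iteration 1:
  α = (10 - (3)·-2.0000 - (2)·0.0000) / (8) = 2.0000
  β = (12 - (1)·2.0000 - (-1)·0.0000) / (3) = 3.3333
  γ = (5 - (-1)·2.0000 - (-3)·3.3333) / (5) = 3.4000
Iteration 2:
  α = (10 - (3)·3.3333 - (2)·3.4000) / (8) = -0.8500
  β = (12 - (1)·-0.8500 - (-1)·3.4000) / (3) = 5.4167
  γ = (5 - (-1)·-0.8500 - (-3)·5.4167) / (5) = 4.0800
Iteration 3:
  α = (10 - (3)·5.4167 - (2)·4.0800) / (8) = -1.8013
  β = (12 - (1)·-1.8013 - (-1)·4.0800) / (3) = 5.9604
  γ = (5 - (-1)·-1.8013 - (-3)·5.9604) / (5) = 4.2160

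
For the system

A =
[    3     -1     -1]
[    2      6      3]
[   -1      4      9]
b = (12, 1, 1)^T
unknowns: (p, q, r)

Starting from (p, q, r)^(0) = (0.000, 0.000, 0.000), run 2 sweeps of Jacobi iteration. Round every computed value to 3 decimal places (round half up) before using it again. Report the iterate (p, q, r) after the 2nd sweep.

Iteration 1:
  p = (12 - (-1)·0.000 - (-1)·0.000) / (3) = 4.000
  q = (1 - (2)·0.000 - (3)·0.000) / (6) = 0.167
  r = (1 - (-1)·0.000 - (4)·0.000) / (9) = 0.111
Iteration 2:
  p = (12 - (-1)·0.167 - (-1)·0.111) / (3) = 4.093
  q = (1 - (2)·4.000 - (3)·0.111) / (6) = -1.222
  r = (1 - (-1)·4.000 - (4)·0.167) / (9) = 0.481

(4.093, -1.222, 0.481)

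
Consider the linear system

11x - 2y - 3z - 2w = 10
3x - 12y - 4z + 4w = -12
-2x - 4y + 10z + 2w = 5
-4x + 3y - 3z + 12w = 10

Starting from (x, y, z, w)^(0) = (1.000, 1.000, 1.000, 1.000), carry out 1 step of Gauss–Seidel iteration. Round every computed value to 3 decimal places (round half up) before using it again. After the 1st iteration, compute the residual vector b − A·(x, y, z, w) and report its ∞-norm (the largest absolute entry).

Iteration 1:
  x = (10 - (-2)·1.000 - (-3)·1.000 - (-2)·1.000) / (11) = 1.545
  y = (-12 - (3)·1.545 - (-4)·1.000 - (4)·1.000) / (-12) = 1.386
  z = (5 - (-2)·1.545 - (-4)·1.386 - (2)·1.000) / (10) = 1.163
  w = (10 - (-4)·1.545 - (3)·1.386 - (-3)·1.163) / (12) = 1.293
Residual b − A·x = (1.852, -0.523, -0.582, -0.005); ∞-norm = 1.852

1.852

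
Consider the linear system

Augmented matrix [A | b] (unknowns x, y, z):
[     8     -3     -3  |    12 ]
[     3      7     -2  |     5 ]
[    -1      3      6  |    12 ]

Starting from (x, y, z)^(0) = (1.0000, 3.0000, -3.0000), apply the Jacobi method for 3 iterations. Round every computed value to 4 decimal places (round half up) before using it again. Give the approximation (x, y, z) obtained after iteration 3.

Iteration 1:
  x = (12 - (-3)·3.0000 - (-3)·-3.0000) / (8) = 1.5000
  y = (5 - (3)·1.0000 - (-2)·-3.0000) / (7) = -0.5714
  z = (12 - (-1)·1.0000 - (3)·3.0000) / (6) = 0.6667
Iteration 2:
  x = (12 - (-3)·-0.5714 - (-3)·0.6667) / (8) = 1.5357
  y = (5 - (3)·1.5000 - (-2)·0.6667) / (7) = 0.2619
  z = (12 - (-1)·1.5000 - (3)·-0.5714) / (6) = 2.5357
Iteration 3:
  x = (12 - (-3)·0.2619 - (-3)·2.5357) / (8) = 2.5491
  y = (5 - (3)·1.5357 - (-2)·2.5357) / (7) = 0.7806
  z = (12 - (-1)·1.5357 - (3)·0.2619) / (6) = 2.1250

(2.5491, 0.7806, 2.1250)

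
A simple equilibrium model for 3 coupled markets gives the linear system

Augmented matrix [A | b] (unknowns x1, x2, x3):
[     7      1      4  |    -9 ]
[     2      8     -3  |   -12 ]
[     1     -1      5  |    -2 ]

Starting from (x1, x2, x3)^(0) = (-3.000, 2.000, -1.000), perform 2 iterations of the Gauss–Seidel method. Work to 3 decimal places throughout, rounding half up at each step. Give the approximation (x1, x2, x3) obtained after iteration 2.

(-0.754, -1.508, -0.551)

Iteration 1:
  x1 = (-9 - (1)·2.000 - (4)·-1.000) / (7) = -1.000
  x2 = (-12 - (2)·-1.000 - (-3)·-1.000) / (8) = -1.625
  x3 = (-2 - (1)·-1.000 - (-1)·-1.625) / (5) = -0.525
Iteration 2:
  x1 = (-9 - (1)·-1.625 - (4)·-0.525) / (7) = -0.754
  x2 = (-12 - (2)·-0.754 - (-3)·-0.525) / (8) = -1.508
  x3 = (-2 - (1)·-0.754 - (-1)·-1.508) / (5) = -0.551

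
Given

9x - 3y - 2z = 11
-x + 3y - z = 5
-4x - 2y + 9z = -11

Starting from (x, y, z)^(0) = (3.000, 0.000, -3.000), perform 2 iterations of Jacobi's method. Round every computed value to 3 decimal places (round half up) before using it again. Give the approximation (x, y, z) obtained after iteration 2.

Iteration 1:
  x = (11 - (-3)·0.000 - (-2)·-3.000) / (9) = 0.556
  y = (5 - (-1)·3.000 - (-1)·-3.000) / (3) = 1.667
  z = (-11 - (-4)·3.000 - (-2)·0.000) / (9) = 0.111
Iteration 2:
  x = (11 - (-3)·1.667 - (-2)·0.111) / (9) = 1.803
  y = (5 - (-1)·0.556 - (-1)·0.111) / (3) = 1.889
  z = (-11 - (-4)·0.556 - (-2)·1.667) / (9) = -0.605

(1.803, 1.889, -0.605)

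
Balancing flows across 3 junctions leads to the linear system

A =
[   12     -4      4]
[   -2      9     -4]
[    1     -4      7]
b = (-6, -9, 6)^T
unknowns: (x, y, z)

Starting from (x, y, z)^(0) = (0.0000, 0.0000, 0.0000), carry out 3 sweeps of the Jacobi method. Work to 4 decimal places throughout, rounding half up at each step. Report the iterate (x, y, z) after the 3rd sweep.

Iteration 1:
  x = (-6 - (-4)·0.0000 - (4)·0.0000) / (12) = -0.5000
  y = (-9 - (-2)·0.0000 - (-4)·0.0000) / (9) = -1.0000
  z = (6 - (1)·0.0000 - (-4)·0.0000) / (7) = 0.8571
Iteration 2:
  x = (-6 - (-4)·-1.0000 - (4)·0.8571) / (12) = -1.1190
  y = (-9 - (-2)·-0.5000 - (-4)·0.8571) / (9) = -0.7302
  z = (6 - (1)·-0.5000 - (-4)·-1.0000) / (7) = 0.3571
Iteration 3:
  x = (-6 - (-4)·-0.7302 - (4)·0.3571) / (12) = -0.8624
  y = (-9 - (-2)·-1.1190 - (-4)·0.3571) / (9) = -1.0900
  z = (6 - (1)·-1.1190 - (-4)·-0.7302) / (7) = 0.5997

(-0.8624, -1.0900, 0.5997)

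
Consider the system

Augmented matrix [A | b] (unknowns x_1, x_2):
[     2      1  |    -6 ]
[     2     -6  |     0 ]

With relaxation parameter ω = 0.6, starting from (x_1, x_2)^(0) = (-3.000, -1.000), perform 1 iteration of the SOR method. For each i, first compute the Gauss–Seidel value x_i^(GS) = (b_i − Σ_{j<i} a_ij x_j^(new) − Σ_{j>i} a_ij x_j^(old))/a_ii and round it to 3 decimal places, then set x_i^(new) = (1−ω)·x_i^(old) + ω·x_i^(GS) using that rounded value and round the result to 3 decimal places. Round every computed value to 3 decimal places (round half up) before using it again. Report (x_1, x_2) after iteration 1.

(-2.700, -0.940)

Iteration 1:
  x_1: GS value = (-6 - (1)·-1.000) / (2) = -2.500;  x_1 ← (1−ω)·-3.000 + ω·-2.500 = -2.700
  x_2: GS value = (0 - (2)·-2.700) / (-6) = -0.900;  x_2 ← (1−ω)·-1.000 + ω·-0.900 = -0.940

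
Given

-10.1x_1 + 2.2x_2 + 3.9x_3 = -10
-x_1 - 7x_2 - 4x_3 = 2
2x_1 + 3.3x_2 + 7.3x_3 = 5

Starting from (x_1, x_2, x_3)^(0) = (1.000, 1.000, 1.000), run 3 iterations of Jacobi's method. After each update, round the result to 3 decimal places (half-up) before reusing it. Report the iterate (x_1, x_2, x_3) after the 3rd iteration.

(1.154, -0.794, 0.699)

Iteration 1:
  x_1 = (-10 - (2.2)·1.000 - (3.9)·1.000) / (-10.1) = 1.594
  x_2 = (2 - (-1)·1.000 - (-4)·1.000) / (-7) = -1.000
  x_3 = (5 - (2)·1.000 - (3.3)·1.000) / (7.3) = -0.041
Iteration 2:
  x_1 = (-10 - (2.2)·-1.000 - (3.9)·-0.041) / (-10.1) = 0.756
  x_2 = (2 - (-1)·1.594 - (-4)·-0.041) / (-7) = -0.490
  x_3 = (5 - (2)·1.594 - (3.3)·-1.000) / (7.3) = 0.700
Iteration 3:
  x_1 = (-10 - (2.2)·-0.490 - (3.9)·0.700) / (-10.1) = 1.154
  x_2 = (2 - (-1)·0.756 - (-4)·0.700) / (-7) = -0.794
  x_3 = (5 - (2)·0.756 - (3.3)·-0.490) / (7.3) = 0.699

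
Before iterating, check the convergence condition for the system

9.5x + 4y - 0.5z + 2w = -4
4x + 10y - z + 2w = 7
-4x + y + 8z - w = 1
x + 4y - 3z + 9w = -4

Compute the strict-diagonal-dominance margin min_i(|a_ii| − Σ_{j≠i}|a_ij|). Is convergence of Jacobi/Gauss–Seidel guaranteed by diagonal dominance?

1

row 1: |9.5| − (4+0.5+2) = 3
row 2: |10| − (4+1+2) = 3
row 3: |8| − (4+1+1) = 2
row 4: |9| − (1+4+3) = 1
minimum over rows = 1 → strictly diagonally dominant (convergence guaranteed)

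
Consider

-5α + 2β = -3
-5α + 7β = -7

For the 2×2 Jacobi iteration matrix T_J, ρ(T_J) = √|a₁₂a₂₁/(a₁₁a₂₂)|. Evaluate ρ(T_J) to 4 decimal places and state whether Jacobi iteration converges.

0.5345

a₁₂a₂₁/(a₁₁a₂₂) = (2)·(-5) / ((-5)·(7)) = 0.285714
ρ = √|0.285714| = √0.285714 = 0.5345
ρ < 1, so Jacobi converges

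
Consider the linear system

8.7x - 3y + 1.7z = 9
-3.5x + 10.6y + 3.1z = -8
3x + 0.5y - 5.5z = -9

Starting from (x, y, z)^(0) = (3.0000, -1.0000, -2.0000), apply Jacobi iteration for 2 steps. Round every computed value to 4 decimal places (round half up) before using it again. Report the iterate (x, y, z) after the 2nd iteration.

Iteration 1:
  x = (9 - (-3)·-1.0000 - (1.7)·-2.0000) / (8.7) = 1.0805
  y = (-8 - (-3.5)·3.0000 - (3.1)·-2.0000) / (10.6) = 0.8208
  z = (-9 - (3)·3.0000 - (0.5)·-1.0000) / (-5.5) = 3.1818
Iteration 2:
  x = (9 - (-3)·0.8208 - (1.7)·3.1818) / (8.7) = 0.6958
  y = (-8 - (-3.5)·1.0805 - (3.1)·3.1818) / (10.6) = -1.3285
  z = (-9 - (3)·1.0805 - (0.5)·0.8208) / (-5.5) = 2.3003

(0.6958, -1.3285, 2.3003)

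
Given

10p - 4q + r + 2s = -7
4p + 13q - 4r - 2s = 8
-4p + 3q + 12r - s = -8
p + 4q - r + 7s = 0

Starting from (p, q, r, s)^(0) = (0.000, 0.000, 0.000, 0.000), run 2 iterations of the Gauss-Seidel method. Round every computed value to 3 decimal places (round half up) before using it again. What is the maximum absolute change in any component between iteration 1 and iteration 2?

Iteration 1:
  p = (-7 - (-4)·0.000 - (1)·0.000 - (2)·0.000) / (10) = -0.700
  q = (8 - (4)·-0.700 - (-4)·0.000 - (-2)·0.000) / (13) = 0.831
  r = (-8 - (-4)·-0.700 - (3)·0.831 - (-1)·0.000) / (12) = -1.108
  s = (0 - (1)·-0.700 - (4)·0.831 - (-1)·-1.108) / (7) = -0.533
Iteration 2:
  p = (-7 - (-4)·0.831 - (1)·-1.108 - (2)·-0.533) / (10) = -0.150
  q = (8 - (4)·-0.150 - (-4)·-1.108 - (-2)·-0.533) / (13) = 0.239
  r = (-8 - (-4)·-0.150 - (3)·0.239 - (-1)·-0.533) / (12) = -0.821
  s = (0 - (1)·-0.150 - (4)·0.239 - (-1)·-0.821) / (7) = -0.232
Change: (0.550, -0.592, 0.287, 0.301) → max |·| = 0.592

0.592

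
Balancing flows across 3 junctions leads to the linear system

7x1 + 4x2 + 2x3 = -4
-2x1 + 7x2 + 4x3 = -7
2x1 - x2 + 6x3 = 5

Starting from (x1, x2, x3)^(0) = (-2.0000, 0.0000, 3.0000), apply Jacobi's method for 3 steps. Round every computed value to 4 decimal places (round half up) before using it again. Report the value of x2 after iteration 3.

Iteration 1:
  x1 = (-4 - (4)·0.0000 - (2)·3.0000) / (7) = -1.4286
  x2 = (-7 - (-2)·-2.0000 - (4)·3.0000) / (7) = -3.2857
  x3 = (5 - (2)·-2.0000 - (-1)·0.0000) / (6) = 1.5000
Iteration 2:
  x1 = (-4 - (4)·-3.2857 - (2)·1.5000) / (7) = 0.8775
  x2 = (-7 - (-2)·-1.4286 - (4)·1.5000) / (7) = -2.2653
  x3 = (5 - (2)·-1.4286 - (-1)·-3.2857) / (6) = 0.7619
Iteration 3:
  x1 = (-4 - (4)·-2.2653 - (2)·0.7619) / (7) = 0.5053
  x2 = (-7 - (-2)·0.8775 - (4)·0.7619) / (7) = -1.1847
  x3 = (5 - (2)·0.8775 - (-1)·-2.2653) / (6) = 0.1633

-1.1847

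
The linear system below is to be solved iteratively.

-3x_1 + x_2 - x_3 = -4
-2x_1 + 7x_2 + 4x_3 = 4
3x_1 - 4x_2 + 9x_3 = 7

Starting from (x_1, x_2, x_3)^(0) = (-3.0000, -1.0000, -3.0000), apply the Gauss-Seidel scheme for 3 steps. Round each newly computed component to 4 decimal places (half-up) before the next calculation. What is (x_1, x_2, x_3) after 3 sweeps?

Iteration 1:
  x_1 = (-4 - (1)·-1.0000 - (-1)·-3.0000) / (-3) = 2.0000
  x_2 = (4 - (-2)·2.0000 - (4)·-3.0000) / (7) = 2.8571
  x_3 = (7 - (3)·2.0000 - (-4)·2.8571) / (9) = 1.3809
Iteration 2:
  x_1 = (-4 - (1)·2.8571 - (-1)·1.3809) / (-3) = 1.8254
  x_2 = (4 - (-2)·1.8254 - (4)·1.3809) / (7) = 0.3039
  x_3 = (7 - (3)·1.8254 - (-4)·0.3039) / (9) = 0.3044
Iteration 3:
  x_1 = (-4 - (1)·0.3039 - (-1)·0.3044) / (-3) = 1.3332
  x_2 = (4 - (-2)·1.3332 - (4)·0.3044) / (7) = 0.7784
  x_3 = (7 - (3)·1.3332 - (-4)·0.7784) / (9) = 0.6793

(1.3332, 0.7784, 0.6793)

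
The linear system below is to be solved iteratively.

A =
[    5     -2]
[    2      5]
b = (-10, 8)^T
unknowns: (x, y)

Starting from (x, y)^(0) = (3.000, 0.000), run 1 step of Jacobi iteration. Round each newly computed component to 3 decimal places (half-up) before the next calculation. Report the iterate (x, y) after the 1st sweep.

(-2.000, 0.400)

Iteration 1:
  x = (-10 - (-2)·0.000) / (5) = -2.000
  y = (8 - (2)·3.000) / (5) = 0.400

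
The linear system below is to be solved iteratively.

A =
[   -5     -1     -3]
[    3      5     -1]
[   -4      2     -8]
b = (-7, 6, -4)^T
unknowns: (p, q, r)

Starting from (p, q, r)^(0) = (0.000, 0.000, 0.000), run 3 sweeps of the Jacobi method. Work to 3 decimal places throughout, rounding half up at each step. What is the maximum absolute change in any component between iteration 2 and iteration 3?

0.388

Iteration 1:
  p = (-7 - (-1)·0.000 - (-3)·0.000) / (-5) = 1.400
  q = (6 - (3)·0.000 - (-1)·0.000) / (5) = 1.200
  r = (-4 - (-4)·0.000 - (2)·0.000) / (-8) = 0.500
Iteration 2:
  p = (-7 - (-1)·1.200 - (-3)·0.500) / (-5) = 0.860
  q = (6 - (3)·1.400 - (-1)·0.500) / (5) = 0.460
  r = (-4 - (-4)·1.400 - (2)·1.200) / (-8) = 0.100
Iteration 3:
  p = (-7 - (-1)·0.460 - (-3)·0.100) / (-5) = 1.248
  q = (6 - (3)·0.860 - (-1)·0.100) / (5) = 0.704
  r = (-4 - (-4)·0.860 - (2)·0.460) / (-8) = 0.185
Change: (0.388, 0.244, 0.085) → max |·| = 0.388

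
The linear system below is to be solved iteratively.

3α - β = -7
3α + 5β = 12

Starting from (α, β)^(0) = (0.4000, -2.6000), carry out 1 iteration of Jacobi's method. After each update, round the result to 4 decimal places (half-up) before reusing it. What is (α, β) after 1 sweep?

(-3.2000, 2.1600)

Iteration 1:
  α = (-7 - (-1)·-2.6000) / (3) = -3.2000
  β = (12 - (3)·0.4000) / (5) = 2.1600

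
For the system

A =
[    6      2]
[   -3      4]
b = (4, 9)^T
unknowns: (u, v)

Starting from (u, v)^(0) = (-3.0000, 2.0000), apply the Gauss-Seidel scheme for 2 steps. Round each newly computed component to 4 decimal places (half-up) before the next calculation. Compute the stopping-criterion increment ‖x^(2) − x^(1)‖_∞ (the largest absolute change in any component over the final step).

0.0833

Iteration 1:
  u = (4 - (2)·2.0000) / (6) = 0.0000
  v = (9 - (-3)·0.0000) / (4) = 2.2500
Iteration 2:
  u = (4 - (2)·2.2500) / (6) = -0.0833
  v = (9 - (-3)·-0.0833) / (4) = 2.1875
Change: (-0.0833, -0.0625) → max |·| = 0.0833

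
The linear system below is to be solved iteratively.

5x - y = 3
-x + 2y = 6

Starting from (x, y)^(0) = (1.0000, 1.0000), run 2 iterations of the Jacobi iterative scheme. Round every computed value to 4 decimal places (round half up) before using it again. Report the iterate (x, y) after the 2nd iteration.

Iteration 1:
  x = (3 - (-1)·1.0000) / (5) = 0.8000
  y = (6 - (-1)·1.0000) / (2) = 3.5000
Iteration 2:
  x = (3 - (-1)·3.5000) / (5) = 1.3000
  y = (6 - (-1)·0.8000) / (2) = 3.4000

(1.3000, 3.4000)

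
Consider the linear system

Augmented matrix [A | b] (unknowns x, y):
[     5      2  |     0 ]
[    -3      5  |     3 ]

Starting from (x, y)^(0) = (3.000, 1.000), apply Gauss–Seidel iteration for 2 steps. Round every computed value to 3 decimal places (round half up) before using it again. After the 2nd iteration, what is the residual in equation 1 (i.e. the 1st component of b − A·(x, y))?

Iteration 1:
  x = (0 - (2)·1.000) / (5) = -0.400
  y = (3 - (-3)·-0.400) / (5) = 0.360
Iteration 2:
  x = (0 - (2)·0.360) / (5) = -0.144
  y = (3 - (-3)·-0.144) / (5) = 0.514
Residual b − A·x = (-0.308, -0.002)

-0.308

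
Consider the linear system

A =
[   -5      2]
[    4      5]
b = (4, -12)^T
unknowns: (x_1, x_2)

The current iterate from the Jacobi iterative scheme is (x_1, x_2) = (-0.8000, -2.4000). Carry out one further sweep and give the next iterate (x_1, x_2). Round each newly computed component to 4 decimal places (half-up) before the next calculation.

(-1.7600, -1.7600)

One sweep:
  x_1 = (4 - (2)·-2.4000) / (-5) = -1.7600
  x_2 = (-12 - (4)·-0.8000) / (5) = -1.7600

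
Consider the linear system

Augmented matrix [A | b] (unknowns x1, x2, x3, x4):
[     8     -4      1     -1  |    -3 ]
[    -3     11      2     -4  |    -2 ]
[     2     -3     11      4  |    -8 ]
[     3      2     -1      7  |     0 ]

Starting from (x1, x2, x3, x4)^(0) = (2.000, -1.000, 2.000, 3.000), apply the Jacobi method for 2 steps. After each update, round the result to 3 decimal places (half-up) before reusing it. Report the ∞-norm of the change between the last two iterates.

2.266

Iteration 1:
  x1 = (-3 - (-4)·-1.000 - (1)·2.000 - (-1)·3.000) / (8) = -0.750
  x2 = (-2 - (-3)·2.000 - (2)·2.000 - (-4)·3.000) / (11) = 1.091
  x3 = (-8 - (2)·2.000 - (-3)·-1.000 - (4)·3.000) / (11) = -2.455
  x4 = (0 - (3)·2.000 - (2)·-1.000 - (-1)·2.000) / (7) = -0.286
Iteration 2:
  x1 = (-3 - (-4)·1.091 - (1)·-2.455 - (-1)·-0.286) / (8) = 0.442
  x2 = (-2 - (-3)·-0.750 - (2)·-2.455 - (-4)·-0.286) / (11) = -0.044
  x3 = (-8 - (2)·-0.750 - (-3)·1.091 - (4)·-0.286) / (11) = -0.189
  x4 = (0 - (3)·-0.750 - (2)·1.091 - (-1)·-2.455) / (7) = -0.341
Change: (1.192, -1.135, 2.266, -0.055) → max |·| = 2.266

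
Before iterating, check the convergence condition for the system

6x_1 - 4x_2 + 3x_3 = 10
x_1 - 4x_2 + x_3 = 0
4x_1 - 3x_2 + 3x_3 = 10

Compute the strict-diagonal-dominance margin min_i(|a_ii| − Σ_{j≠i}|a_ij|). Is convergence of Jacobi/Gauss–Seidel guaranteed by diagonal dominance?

row 1: |6| − (4+3) = -1
row 2: |-4| − (1+1) = 2
row 3: |3| − (4+3) = -4
minimum over rows = -4 → not strictly diagonally dominant

-4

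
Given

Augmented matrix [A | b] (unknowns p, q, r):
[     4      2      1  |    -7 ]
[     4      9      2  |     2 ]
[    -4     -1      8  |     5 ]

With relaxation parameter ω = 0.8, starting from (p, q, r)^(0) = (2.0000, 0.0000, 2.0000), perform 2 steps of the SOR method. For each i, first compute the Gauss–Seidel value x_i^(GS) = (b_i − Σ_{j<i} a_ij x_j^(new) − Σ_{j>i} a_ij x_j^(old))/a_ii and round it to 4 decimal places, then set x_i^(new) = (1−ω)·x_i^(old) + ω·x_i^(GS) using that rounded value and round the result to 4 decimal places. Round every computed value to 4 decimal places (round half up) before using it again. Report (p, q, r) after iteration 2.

Iteration 1:
  p: GS value = (-7 - (2)·0.0000 - (1)·2.0000) / (4) = -2.2500;  p ← (1−ω)·2.0000 + ω·-2.2500 = -1.4000
  q: GS value = (2 - (4)·-1.4000 - (2)·2.0000) / (9) = 0.4000;  q ← (1−ω)·0.0000 + ω·0.4000 = 0.3200
  r: GS value = (5 - (-4)·-1.4000 - (-1)·0.3200) / (8) = -0.0350;  r ← (1−ω)·2.0000 + ω·-0.0350 = 0.3720
Iteration 2:
  p: GS value = (-7 - (2)·0.3200 - (1)·0.3720) / (4) = -2.0030;  p ← (1−ω)·-1.4000 + ω·-2.0030 = -1.8824
  q: GS value = (2 - (4)·-1.8824 - (2)·0.3720) / (9) = 0.9762;  q ← (1−ω)·0.3200 + ω·0.9762 = 0.8450
  r: GS value = (5 - (-4)·-1.8824 - (-1)·0.8450) / (8) = -0.2106;  r ← (1−ω)·0.3720 + ω·-0.2106 = -0.0941

(-1.8824, 0.8450, -0.0941)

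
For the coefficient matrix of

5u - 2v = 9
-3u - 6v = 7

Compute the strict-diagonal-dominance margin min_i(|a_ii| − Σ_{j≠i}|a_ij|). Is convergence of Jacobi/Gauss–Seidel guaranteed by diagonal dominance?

row 1: |5| − (2) = 3
row 2: |-6| − (3) = 3
minimum over rows = 3 → strictly diagonally dominant (convergence guaranteed)

3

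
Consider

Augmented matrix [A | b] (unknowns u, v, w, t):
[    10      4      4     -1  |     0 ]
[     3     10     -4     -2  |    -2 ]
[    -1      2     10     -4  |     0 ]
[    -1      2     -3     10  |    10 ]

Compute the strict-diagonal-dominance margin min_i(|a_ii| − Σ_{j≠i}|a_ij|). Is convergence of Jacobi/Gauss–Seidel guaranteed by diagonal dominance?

row 1: |10| − (4+4+1) = 1
row 2: |10| − (3+4+2) = 1
row 3: |10| − (1+2+4) = 3
row 4: |10| − (1+2+3) = 4
minimum over rows = 1 → strictly diagonally dominant (convergence guaranteed)

1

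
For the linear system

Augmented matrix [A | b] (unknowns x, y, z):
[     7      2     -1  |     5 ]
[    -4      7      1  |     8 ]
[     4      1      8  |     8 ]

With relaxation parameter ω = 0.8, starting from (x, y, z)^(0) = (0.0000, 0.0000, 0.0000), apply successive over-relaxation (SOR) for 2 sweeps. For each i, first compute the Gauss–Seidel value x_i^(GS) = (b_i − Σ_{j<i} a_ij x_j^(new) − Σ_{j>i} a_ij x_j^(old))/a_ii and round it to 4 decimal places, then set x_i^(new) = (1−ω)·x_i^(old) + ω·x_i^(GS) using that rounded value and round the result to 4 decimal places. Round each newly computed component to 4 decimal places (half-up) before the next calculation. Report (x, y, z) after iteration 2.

(0.4689, 1.3119, 0.5721)

Iteration 1:
  x: GS value = (5 - (2)·0.0000 - (-1)·0.0000) / (7) = 0.7143;  x ← (1−ω)·0.0000 + ω·0.7143 = 0.5714
  y: GS value = (8 - (-4)·0.5714 - (1)·0.0000) / (7) = 1.4694;  y ← (1−ω)·0.0000 + ω·1.4694 = 1.1755
  z: GS value = (8 - (4)·0.5714 - (1)·1.1755) / (8) = 0.5674;  z ← (1−ω)·0.0000 + ω·0.5674 = 0.4539
Iteration 2:
  x: GS value = (5 - (2)·1.1755 - (-1)·0.4539) / (7) = 0.4433;  x ← (1−ω)·0.5714 + ω·0.4433 = 0.4689
  y: GS value = (8 - (-4)·0.4689 - (1)·0.4539) / (7) = 1.3460;  y ← (1−ω)·1.1755 + ω·1.3460 = 1.3119
  z: GS value = (8 - (4)·0.4689 - (1)·1.3119) / (8) = 0.6016;  z ← (1−ω)·0.4539 + ω·0.6016 = 0.5721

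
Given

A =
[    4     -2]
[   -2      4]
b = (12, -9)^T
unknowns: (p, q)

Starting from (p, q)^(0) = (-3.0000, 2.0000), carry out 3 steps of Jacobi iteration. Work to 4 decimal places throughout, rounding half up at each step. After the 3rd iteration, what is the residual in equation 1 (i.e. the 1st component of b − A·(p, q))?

-2.8750

Iteration 1:
  p = (12 - (-2)·2.0000) / (4) = 4.0000
  q = (-9 - (-2)·-3.0000) / (4) = -3.7500
Iteration 2:
  p = (12 - (-2)·-3.7500) / (4) = 1.1250
  q = (-9 - (-2)·4.0000) / (4) = -0.2500
Iteration 3:
  p = (12 - (-2)·-0.2500) / (4) = 2.8750
  q = (-9 - (-2)·1.1250) / (4) = -1.6875
Residual b − A·x = (-2.8750, 3.5000)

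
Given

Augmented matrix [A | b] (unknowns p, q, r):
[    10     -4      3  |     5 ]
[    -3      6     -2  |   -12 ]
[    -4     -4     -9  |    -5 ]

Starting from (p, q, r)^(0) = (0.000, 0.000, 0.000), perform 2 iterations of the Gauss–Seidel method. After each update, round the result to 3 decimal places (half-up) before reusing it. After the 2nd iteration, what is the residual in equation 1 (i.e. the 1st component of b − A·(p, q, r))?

Iteration 1:
  p = (5 - (-4)·0.000 - (3)·0.000) / (10) = 0.500
  q = (-12 - (-3)·0.500 - (-2)·0.000) / (6) = -1.750
  r = (-5 - (-4)·0.500 - (-4)·-1.750) / (-9) = 1.111
Iteration 2:
  p = (5 - (-4)·-1.750 - (3)·1.111) / (10) = -0.533
  q = (-12 - (-3)·-0.533 - (-2)·1.111) / (6) = -1.896
  r = (-5 - (-4)·-0.533 - (-4)·-1.896) / (-9) = 1.635
Residual b − A·x = (-2.159, 1.047, -0.001)

-2.159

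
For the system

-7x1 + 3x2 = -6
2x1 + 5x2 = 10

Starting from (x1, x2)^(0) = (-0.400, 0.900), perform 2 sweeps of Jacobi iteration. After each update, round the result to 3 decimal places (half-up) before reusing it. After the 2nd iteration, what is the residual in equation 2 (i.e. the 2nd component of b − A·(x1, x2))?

-1.081

Iteration 1:
  x1 = (-6 - (3)·0.900) / (-7) = 1.243
  x2 = (10 - (2)·-0.400) / (5) = 2.160
Iteration 2:
  x1 = (-6 - (3)·2.160) / (-7) = 1.783
  x2 = (10 - (2)·1.243) / (5) = 1.503
Residual b − A·x = (1.972, -1.081)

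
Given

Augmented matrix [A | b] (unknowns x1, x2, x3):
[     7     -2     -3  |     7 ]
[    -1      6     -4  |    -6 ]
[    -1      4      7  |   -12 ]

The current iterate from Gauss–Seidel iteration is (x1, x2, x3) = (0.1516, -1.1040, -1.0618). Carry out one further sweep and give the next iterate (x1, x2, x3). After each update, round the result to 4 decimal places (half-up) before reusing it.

One sweep:
  x1 = (7 - (-2)·-1.1040 - (-3)·-1.0618) / (7) = 0.2295
  x2 = (-6 - (-1)·0.2295 - (-4)·-1.0618) / (6) = -1.6696
  x3 = (-12 - (-1)·0.2295 - (4)·-1.6696) / (7) = -0.7274

(0.2295, -1.6696, -0.7274)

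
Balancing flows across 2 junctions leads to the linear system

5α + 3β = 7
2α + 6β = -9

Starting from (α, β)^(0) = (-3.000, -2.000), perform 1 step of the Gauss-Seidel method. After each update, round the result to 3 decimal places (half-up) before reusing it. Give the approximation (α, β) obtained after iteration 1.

Iteration 1:
  α = (7 - (3)·-2.000) / (5) = 2.600
  β = (-9 - (2)·2.600) / (6) = -2.367

(2.600, -2.367)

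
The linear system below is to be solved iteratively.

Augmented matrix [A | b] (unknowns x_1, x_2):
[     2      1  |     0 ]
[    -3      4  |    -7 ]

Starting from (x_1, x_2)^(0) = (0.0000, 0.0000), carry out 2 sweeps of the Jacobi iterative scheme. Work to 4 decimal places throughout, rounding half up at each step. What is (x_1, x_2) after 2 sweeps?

Iteration 1:
  x_1 = (0 - (1)·0.0000) / (2) = 0.0000
  x_2 = (-7 - (-3)·0.0000) / (4) = -1.7500
Iteration 2:
  x_1 = (0 - (1)·-1.7500) / (2) = 0.8750
  x_2 = (-7 - (-3)·0.0000) / (4) = -1.7500

(0.8750, -1.7500)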